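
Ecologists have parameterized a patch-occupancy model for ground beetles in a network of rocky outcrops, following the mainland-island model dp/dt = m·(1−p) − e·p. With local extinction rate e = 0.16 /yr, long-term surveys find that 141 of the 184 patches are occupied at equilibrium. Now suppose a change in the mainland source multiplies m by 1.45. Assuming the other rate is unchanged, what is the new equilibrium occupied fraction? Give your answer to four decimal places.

Observed p* = 141/184 = 0.76630.
Balance m(1−p*) = e·p* gives m = e·p*/(1−p*) = 0.16×0.76630/0.23370 = 0.52464.
New p* = m/(m+e) = 0.76073/(0.76073+0.16000) = 0.82622.

0.8262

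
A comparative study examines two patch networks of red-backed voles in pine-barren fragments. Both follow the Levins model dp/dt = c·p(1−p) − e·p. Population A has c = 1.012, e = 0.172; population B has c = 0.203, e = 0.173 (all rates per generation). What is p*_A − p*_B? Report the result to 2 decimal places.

A: p*_A = 1 − 0.172/1.012 = 0.8300.
B: p*_B = 1 − 0.173/0.203 = 0.1478.
p*_A − p*_B = 0.8300 − 0.1478 = 0.6823.

0.68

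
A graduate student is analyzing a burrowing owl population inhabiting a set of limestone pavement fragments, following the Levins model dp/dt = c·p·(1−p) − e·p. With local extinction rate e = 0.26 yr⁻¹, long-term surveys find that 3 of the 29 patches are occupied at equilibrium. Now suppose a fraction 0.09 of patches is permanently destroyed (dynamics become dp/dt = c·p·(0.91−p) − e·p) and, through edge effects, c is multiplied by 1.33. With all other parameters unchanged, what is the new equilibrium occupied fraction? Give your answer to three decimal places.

Observed p* = 3/29 = 0.10345.
Balance c(1−p*) = e gives c = e/(1 − 0.10345) = 0.26/0.89655 = 0.29000.
New p* = 0.91 − e/c = 0.91 − 0.26000/0.38570 = 0.23590.

0.236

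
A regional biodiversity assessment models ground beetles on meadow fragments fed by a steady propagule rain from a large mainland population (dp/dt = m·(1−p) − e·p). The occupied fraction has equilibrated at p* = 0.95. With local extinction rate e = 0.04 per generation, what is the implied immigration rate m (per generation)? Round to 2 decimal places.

At equilibrium m(1−p*) = e·p*, so m = e·p*/(1−p*).
m = 0.04 × 0.95 / 0.0500 = 0.0380/0.0500 = 0.7600.

0.76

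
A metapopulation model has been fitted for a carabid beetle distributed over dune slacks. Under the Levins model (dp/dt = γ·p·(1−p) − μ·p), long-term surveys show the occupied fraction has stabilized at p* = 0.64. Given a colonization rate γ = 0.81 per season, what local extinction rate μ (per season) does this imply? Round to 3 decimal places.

At equilibrium γ(1−p*) = μ.
μ = 0.81 × (1 − 0.64) = 0.81 × 0.3600 = 0.2916.

0.292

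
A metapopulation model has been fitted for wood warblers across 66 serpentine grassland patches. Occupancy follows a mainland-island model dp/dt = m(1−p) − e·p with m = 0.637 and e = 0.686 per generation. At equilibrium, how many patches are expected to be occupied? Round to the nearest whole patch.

32

p* = m/(m+e) = 0.637/1.3230 = 0.4815.
Expected occupied patches = N × p* = 66 × 0.4815 = 31.78 ≈ 32.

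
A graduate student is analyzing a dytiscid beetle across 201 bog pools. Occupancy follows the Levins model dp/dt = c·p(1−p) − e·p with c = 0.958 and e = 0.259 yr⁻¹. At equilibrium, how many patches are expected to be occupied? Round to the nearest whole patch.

p* = 1 − e/c = 1 − 0.259/0.958 = 0.7296.
Expected occupied patches = N × p* = 201 × 0.7296 = 146.66 ≈ 147.

147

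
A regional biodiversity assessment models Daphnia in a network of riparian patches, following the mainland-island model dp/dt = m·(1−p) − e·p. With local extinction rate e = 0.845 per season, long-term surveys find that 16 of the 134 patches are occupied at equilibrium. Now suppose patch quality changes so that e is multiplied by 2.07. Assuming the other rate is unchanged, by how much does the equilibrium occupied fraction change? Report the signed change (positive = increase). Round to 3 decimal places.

-0.058

Observed p* = 16/134 = 0.11940.
Balance m(1−p*) = e·p* gives m = e·p*/(1−p*) = 0.845×0.11940/0.88060 = 0.11457.
New p* = m/(m+e) = 0.11457/(0.11457+1.74915) = 0.06147.
Δp* = 0.06147 − 0.11940 = -0.05793.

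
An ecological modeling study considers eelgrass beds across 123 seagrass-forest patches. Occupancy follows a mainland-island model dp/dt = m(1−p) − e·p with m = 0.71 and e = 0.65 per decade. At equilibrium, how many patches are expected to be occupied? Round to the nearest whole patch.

64

p* = m/(m+e) = 0.71/1.3600 = 0.5221.
Expected occupied patches = N × p* = 123 × 0.5221 = 64.21 ≈ 64.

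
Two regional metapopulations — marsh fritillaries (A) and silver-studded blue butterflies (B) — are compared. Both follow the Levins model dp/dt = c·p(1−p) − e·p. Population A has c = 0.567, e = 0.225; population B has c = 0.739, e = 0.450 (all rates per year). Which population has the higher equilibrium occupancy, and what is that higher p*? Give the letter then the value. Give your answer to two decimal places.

A: p*_A = 1 − 0.225/0.567 = 0.6032.
B: p*_B = 1 − 0.450/0.739 = 0.3911.
A is higher at 0.6032.

A, 0.60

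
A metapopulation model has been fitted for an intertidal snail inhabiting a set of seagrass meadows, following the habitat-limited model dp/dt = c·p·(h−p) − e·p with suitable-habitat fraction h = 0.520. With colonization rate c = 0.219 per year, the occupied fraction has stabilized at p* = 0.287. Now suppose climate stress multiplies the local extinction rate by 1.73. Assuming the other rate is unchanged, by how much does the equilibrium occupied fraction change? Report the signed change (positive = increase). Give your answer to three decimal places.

-0.170

Balance c(h−p*) = e gives e = 0.219×(0.52 − 0.28700) = 0.05103.
New p* = 0.52 − e/c = 0.52 − 0.08828/0.21900 = 0.11689.
Δp* = 0.11689 − 0.28700 = -0.17011.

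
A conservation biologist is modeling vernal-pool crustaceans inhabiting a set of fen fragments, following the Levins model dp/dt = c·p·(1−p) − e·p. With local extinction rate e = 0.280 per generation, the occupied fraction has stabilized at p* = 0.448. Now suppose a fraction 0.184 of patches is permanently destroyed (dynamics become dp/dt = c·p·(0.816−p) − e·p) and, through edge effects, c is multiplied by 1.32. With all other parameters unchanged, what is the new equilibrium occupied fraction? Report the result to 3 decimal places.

Balance c(1−p*) = e gives c = e/(1 − 0.44800) = 0.280/0.55200 = 0.50725.
New p* = 0.816 − e/c = 0.816 − 0.28000/0.66957 = 0.39782.

0.398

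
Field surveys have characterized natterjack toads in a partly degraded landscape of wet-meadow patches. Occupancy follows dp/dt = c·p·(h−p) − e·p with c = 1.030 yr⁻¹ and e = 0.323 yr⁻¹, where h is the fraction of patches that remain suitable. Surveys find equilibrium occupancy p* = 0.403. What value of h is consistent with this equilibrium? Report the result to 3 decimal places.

0.717

At equilibrium c(h−p*) = e, so h = p* + e/c.
h = 0.403 + 0.323/1.030 = 0.403 + 0.3136 = 0.7166.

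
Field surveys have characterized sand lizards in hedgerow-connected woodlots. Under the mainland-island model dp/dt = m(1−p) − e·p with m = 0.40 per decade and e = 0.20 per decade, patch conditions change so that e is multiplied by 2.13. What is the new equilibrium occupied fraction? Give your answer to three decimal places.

Before: p* = 0.40/(0.40+0.20) = 0.6667.
After: m = 0.4, e = 0.426; p* = 0.4/0.8260 = 0.4843.

0.484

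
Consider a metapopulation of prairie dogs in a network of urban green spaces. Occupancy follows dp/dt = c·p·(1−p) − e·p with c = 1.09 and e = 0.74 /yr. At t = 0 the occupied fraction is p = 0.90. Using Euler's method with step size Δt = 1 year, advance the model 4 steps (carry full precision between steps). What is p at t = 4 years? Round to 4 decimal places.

0.3240

Update rule: p ← p + [c·p·(1−p) − e·p]·Δt with Δt = 1.
t = 1: p = 0.90000 + (-0.56790) = 0.33210
t = 2: p = 0.33210 + (-0.00398) = 0.32812
t = 3: p = 0.32812 + (-0.00251) = 0.32561
t = 4: p = 0.32561 + (-0.00160) = 0.32401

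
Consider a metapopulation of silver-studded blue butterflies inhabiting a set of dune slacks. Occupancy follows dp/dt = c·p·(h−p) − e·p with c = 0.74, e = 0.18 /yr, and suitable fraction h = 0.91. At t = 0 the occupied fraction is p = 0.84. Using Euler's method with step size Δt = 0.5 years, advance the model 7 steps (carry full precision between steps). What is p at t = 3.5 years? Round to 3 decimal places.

0.685

Update rule: p ← p + [c·p·(h−p) − e·p]·Δt with Δt = 0.5.
t = 0.5: p = 0.84000 + (-0.05384) = 0.78616
t = 1: p = 0.78616 + (-0.03473) = 0.75143
t = 1.5: p = 0.75143 + (-0.02354) = 0.72789
t = 2: p = 0.72789 + (-0.01646) = 0.71142
t = 2.5: p = 0.71142 + (-0.01176) = 0.69967
t = 3: p = 0.69967 + (-0.00852) = 0.69115
t = 3.5: p = 0.69115 + (-0.00624) = 0.68491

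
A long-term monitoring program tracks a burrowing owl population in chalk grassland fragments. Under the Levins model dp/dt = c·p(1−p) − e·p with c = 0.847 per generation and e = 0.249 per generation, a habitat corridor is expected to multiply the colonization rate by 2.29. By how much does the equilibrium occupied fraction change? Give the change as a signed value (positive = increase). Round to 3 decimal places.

0.166

Before: p* = 1 − 0.249/0.847 = 0.7060.
After the change, c = 1.93963, e = 0.249, so p* = 1 − 0.249/1.93963 = 0.8716.
Δp* = 0.8716 − 0.7060 = +0.1656.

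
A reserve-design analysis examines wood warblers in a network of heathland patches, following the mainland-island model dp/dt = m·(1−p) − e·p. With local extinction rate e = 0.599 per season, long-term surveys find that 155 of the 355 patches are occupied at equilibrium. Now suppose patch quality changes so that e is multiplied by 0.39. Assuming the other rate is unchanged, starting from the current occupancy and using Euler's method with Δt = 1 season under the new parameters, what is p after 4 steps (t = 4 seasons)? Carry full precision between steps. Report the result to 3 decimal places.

0.663

Observed p* = 155/355 = 0.43662.
Balance m(1−p*) = e·p* gives m = e·p*/(1−p*) = 0.599×0.43662/0.56338 = 0.46422.
Starting from p₀ = 0.43662; update p ← p + (dp/dt)·Δt with the new parameters.
step 1: Δp = +0.15954, p = 0.59616
step 2: Δp = +0.04821, p = 0.64436
step 3: Δp = +0.01457, p = 0.65893
step 4: Δp = +0.00440, p = 0.66333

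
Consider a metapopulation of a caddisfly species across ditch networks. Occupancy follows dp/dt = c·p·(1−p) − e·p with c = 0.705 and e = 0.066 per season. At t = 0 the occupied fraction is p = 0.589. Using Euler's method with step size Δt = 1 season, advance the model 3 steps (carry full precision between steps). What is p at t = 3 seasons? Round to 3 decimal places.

Update rule: p ← p + [c·p·(1−p) − e·p]·Δt with Δt = 1.
p: 0.58900 → 0.72079  (Δp = +0.13179)
p: 0.72079 → 0.81510  (Δp = +0.09431)
p: 0.81510 → 0.86756  (Δp = +0.05245)

0.868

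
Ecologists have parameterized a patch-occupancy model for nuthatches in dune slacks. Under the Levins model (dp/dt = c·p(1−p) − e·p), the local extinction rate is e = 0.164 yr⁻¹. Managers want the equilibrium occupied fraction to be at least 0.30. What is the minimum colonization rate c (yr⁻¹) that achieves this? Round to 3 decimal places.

p* = 1 − e/c ≥ 0.30 requires e/c ≤ 0.7000, i.e. c ≥ e/0.7000.
c_min = 0.164/0.7000 = 0.2343.

0.234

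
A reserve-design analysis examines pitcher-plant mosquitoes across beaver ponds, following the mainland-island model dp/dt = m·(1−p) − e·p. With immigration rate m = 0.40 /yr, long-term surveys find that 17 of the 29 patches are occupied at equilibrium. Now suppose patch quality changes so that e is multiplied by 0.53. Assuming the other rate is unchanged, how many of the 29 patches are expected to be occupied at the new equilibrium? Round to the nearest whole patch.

Observed p* = 17/29 = 0.58621.
Balance m(1−p*) = e·p* gives e = m(1−p*)/p* = 0.40×0.41379/0.58621 = 0.28235.
New p* = m/(m+e) = 0.40000/(0.40000+0.14965) = 0.72774.
Expected occupied = 29 × 0.72774 = 21.10 ≈ 21.

21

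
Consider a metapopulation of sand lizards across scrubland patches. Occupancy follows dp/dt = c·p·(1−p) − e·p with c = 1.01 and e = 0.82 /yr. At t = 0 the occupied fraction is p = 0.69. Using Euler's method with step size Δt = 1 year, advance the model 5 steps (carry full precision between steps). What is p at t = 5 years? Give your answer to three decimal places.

0.228

Update rule: p ← p + [c·p·(1−p) − e·p]·Δt with Δt = 1.
t = 1: p = 0.69000 + (-0.34976) = 0.34024
t = 2: p = 0.34024 + (-0.05227) = 0.28796
t = 3: p = 0.28796 + (-0.02904) = 0.25892
t = 4: p = 0.25892 + (-0.01852) = 0.24041
t = 5: p = 0.24041 + (-0.01270) = 0.22771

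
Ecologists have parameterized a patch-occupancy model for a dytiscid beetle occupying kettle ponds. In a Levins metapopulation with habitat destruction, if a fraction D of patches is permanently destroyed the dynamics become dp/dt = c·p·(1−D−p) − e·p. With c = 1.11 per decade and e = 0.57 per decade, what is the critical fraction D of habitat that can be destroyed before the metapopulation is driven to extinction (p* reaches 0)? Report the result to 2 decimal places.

0.49

The nontrivial equilibrium is p* = (1−D) − e/c; extinction occurs when this hits zero.
So D_crit = 1 − e/c = 1 − 0.57/1.11 = 1 − 0.5135 = 0.4865.
This equals the undisturbed p*, a classic result of Lande's extension.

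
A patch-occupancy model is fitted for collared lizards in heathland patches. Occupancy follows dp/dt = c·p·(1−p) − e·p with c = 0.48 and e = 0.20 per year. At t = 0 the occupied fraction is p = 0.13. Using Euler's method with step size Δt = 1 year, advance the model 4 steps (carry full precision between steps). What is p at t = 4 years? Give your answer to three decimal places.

0.265

Update rule: p ← p + [c·p·(1−p) − e·p]·Δt with Δt = 1.
t = 1: p = 0.13000 + (+0.02829) = 0.15829
t = 2: p = 0.15829 + (+0.03229) = 0.19058
t = 3: p = 0.19058 + (+0.03593) = 0.22651
t = 4: p = 0.22651 + (+0.03880) = 0.26531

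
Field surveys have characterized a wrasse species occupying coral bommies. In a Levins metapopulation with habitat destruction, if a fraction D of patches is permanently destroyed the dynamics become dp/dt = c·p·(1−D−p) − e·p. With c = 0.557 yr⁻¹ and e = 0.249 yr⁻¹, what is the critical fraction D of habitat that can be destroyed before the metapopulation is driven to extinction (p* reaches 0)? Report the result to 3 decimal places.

0.553

The nontrivial equilibrium is p* = (1−D) − e/c; extinction occurs when this hits zero.
So D_crit = 1 − e/c = 1 − 0.249/0.557 = 1 − 0.4470 = 0.5530.
Note this equals the original equilibrium occupancy — the Levins extinction-debt result.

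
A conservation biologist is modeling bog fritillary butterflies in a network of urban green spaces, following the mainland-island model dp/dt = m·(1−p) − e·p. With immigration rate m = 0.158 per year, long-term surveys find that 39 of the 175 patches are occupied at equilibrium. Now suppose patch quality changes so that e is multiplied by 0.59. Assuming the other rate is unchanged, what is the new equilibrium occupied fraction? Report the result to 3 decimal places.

0.327

Observed p* = 39/175 = 0.22286.
Balance m(1−p*) = e·p* gives e = m(1−p*)/p* = 0.158×0.77714/0.22286 = 0.55097.
New p* = m/(m+e) = 0.15800/(0.15800+0.32507) = 0.32707.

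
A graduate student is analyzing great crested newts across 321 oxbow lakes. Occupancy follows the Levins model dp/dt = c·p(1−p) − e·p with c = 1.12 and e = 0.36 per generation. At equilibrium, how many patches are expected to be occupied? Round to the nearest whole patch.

p* = 1 − e/c = 1 − 0.36/1.12 = 0.6786.
Expected occupied patches = N × p* = 321 × 0.6786 = 217.82 ≈ 218.

218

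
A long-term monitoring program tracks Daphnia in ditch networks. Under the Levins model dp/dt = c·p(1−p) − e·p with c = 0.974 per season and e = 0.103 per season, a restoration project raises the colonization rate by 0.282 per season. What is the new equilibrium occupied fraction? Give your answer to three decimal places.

Before: p* = 1 − 0.103/0.974 = 0.8943.
After the change, c = 1.256, e = 0.103, so p* = 1 − 0.103/1.256 = 0.9180.

0.918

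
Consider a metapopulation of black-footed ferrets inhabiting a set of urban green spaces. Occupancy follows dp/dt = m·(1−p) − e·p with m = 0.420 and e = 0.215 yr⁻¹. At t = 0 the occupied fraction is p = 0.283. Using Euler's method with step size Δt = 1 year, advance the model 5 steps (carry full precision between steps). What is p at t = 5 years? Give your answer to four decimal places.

0.6590

Update rule: p ← p + [m·(1−p) − e·p]·Δt with Δt = 1.
step 1: Δp = +0.24030, p = 0.52330
step 2: Δp = +0.08771, p = 0.61100
step 3: Δp = +0.03201, p = 0.64302
step 4: Δp = +0.01168, p = 0.65470
step 5: Δp = +0.00426, p = 0.65897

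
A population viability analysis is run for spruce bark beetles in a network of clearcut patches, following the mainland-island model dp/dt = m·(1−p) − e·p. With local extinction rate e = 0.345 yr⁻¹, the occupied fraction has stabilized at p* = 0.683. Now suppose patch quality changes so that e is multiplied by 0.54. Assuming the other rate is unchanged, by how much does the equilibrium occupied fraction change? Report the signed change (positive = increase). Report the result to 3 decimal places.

Balance m(1−p*) = e·p* gives m = e·p*/(1−p*) = 0.345×0.68300/0.31700 = 0.74333.
New p* = m/(m+e) = 0.74333/(0.74333+0.18630) = 0.79960.
Δp* = 0.79960 − 0.68300 = +0.11660.

0.117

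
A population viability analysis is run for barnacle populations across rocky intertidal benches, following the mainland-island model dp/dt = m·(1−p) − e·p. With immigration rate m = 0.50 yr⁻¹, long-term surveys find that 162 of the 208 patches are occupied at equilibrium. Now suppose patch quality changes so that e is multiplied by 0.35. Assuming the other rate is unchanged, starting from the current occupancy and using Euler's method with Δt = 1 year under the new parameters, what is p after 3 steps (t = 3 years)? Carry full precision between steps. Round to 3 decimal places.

Observed p* = 162/208 = 0.77885.
Balance m(1−p*) = e·p* gives e = m(1−p*)/p* = 0.50×0.22115/0.77885 = 0.14198.
Starting from p₀ = 0.77885; update p ← p + (dp/dt)·Δt with the new parameters.
p: 0.77885 → 0.85072  (Δp = +0.07187)
p: 0.85072 → 0.88309  (Δp = +0.03237)
p: 0.88309 → 0.89766  (Δp = +0.01457)

0.898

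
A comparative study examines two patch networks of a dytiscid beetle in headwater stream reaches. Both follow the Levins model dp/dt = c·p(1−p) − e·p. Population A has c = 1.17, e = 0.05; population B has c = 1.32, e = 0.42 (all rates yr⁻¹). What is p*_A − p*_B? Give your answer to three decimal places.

0.275

A: p*_A = 1 − 0.05/1.17 = 0.9573.
B: p*_B = 1 − 0.42/1.32 = 0.6818.
p*_A − p*_B = 0.9573 − 0.6818 = 0.2754.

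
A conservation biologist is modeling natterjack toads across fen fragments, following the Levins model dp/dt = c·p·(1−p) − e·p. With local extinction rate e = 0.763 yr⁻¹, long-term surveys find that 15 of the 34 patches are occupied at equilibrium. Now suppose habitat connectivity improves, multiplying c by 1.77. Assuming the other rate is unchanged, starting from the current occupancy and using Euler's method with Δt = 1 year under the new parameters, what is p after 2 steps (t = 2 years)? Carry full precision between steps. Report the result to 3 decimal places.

Observed p* = 15/34 = 0.44118.
Balance c(1−p*) = e gives c = e/(1 − 0.44118) = 0.763/0.55882 = 1.36537.
Starting from p₀ = 0.44118; update p ← p + (dp/dt)·Δt with the new parameters.
  1  |  dp/dt·Δt = +0.259196  |  p_1 = 0.700372
  2  |  dp/dt·Δt = -0.027236  |  p_2 = 0.673136

0.673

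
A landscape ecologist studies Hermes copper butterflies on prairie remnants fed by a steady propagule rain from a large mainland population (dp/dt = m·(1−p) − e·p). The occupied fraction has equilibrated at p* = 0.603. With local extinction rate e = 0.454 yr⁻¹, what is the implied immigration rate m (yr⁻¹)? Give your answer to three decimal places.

0.690

At equilibrium m(1−p*) = e·p*, so m = e·p*/(1−p*).
m = 0.454 × 0.603 / 0.3970 = 0.2738/0.3970 = 0.6896.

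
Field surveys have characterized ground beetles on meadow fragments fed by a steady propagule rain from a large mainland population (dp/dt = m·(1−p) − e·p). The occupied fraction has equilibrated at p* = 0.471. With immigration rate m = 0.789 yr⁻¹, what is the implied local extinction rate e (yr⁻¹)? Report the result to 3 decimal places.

0.886

At equilibrium m(1−p*) = e·p*, so e = m(1−p*)/p*.
e = 0.789 × 0.5290 / 0.471 = 0.8862.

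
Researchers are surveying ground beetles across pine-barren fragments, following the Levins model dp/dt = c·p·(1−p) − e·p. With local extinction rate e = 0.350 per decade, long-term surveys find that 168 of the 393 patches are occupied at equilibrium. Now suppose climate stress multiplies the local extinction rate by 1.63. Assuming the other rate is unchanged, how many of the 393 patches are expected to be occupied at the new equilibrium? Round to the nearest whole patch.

26

Observed p* = 168/393 = 0.42748.
Balance c(1−p*) = e gives c = e/(1 − 0.42748) = 0.350/0.57252 = 0.61133.
New p* = 1 − e/c = 1 − 0.57050/0.61133 = 0.06679.
Expected occupied = 393 × 0.06679 = 26.25 ≈ 26.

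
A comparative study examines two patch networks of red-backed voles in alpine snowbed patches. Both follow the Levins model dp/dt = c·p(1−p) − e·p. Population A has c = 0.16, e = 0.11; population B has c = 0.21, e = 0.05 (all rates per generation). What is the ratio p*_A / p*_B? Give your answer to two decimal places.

0.41

A: p*_A = 1 − 0.11/0.16 = 0.3125.
B: p*_B = 1 − 0.05/0.21 = 0.7619.
p*_A / p*_B = 0.3125/0.7619 = 0.4102.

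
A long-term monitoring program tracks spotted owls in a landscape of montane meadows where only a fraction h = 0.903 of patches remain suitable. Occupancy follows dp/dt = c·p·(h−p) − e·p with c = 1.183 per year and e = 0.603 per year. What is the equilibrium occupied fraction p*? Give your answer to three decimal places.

0.393

Setting dp/dt = 0 and dividing by p* gives c·(h−p*) = e.
So p* = h − e/c = 0.903 − 0.603/1.183 = 0.903 − 0.5097 = 0.3933.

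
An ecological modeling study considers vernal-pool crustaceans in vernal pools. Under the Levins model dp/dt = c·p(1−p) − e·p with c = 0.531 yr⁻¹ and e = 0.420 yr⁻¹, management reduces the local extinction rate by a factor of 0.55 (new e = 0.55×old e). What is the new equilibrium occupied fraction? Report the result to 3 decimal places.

Before: p* = 1 − 0.420/0.531 = 0.2090.
After the change, c = 0.531, e = 0.231, so p* = 1 − 0.231/0.531 = 0.5650.

0.565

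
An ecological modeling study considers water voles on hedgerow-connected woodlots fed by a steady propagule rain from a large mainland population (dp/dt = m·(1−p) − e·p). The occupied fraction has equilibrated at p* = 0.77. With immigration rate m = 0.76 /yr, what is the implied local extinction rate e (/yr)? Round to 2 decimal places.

At equilibrium m(1−p*) = e·p*, so e = m(1−p*)/p*.
e = 0.76 × 0.2300 / 0.77 = 0.2270.

0.23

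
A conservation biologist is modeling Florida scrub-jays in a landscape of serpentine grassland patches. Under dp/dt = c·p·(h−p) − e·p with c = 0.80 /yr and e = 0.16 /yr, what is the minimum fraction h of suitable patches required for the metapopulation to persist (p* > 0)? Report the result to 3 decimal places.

p* = h − e/c is positive only when h > e/c.
h_min = e/c = 0.16/0.80 = 0.2000.

0.200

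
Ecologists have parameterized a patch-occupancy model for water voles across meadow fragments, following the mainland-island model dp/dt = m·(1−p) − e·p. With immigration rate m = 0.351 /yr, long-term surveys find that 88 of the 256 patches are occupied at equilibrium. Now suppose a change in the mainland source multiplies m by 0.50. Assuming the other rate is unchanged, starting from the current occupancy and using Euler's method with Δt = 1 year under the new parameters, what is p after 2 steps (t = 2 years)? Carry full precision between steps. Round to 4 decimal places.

Observed p* = 88/256 = 0.34375.
Balance m(1−p*) = e·p* gives e = m(1−p*)/p* = 0.351×0.65625/0.34375 = 0.67009.
Starting from p₀ = 0.34375; update p ← p + (dp/dt)·Δt with the new parameters.
t = 1: p = 0.34375 + (-0.11517) = 0.22858
t = 2: p = 0.22858 + (-0.01778) = 0.21079

0.2108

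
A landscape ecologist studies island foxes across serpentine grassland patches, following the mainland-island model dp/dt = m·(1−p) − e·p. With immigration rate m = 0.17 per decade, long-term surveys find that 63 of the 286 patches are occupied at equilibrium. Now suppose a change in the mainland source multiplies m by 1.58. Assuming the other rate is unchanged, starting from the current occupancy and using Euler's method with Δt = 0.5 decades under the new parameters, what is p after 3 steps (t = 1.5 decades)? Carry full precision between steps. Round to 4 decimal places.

0.2927

Observed p* = 63/286 = 0.22028.
Balance m(1−p*) = e·p* gives e = m(1−p*)/p* = 0.17×0.77972/0.22028 = 0.60175.
Starting from p₀ = 0.22028; update p ← p + (dp/dt)·Δt with the new parameters.
step 1: Δp = +0.03844, p = 0.25872
step 2: Δp = +0.02171, p = 0.28043
step 3: Δp = +0.01226, p = 0.29270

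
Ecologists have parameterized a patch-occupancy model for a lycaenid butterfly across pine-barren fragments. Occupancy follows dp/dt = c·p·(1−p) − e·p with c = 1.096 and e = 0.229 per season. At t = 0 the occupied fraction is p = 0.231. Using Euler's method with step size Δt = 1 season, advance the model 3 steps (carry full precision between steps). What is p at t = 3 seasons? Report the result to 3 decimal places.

0.691

Update rule: p ← p + [c·p·(1−p) − e·p]·Δt with Δt = 1.
step 1: Δp = +0.14179, p = 0.37279
step 2: Δp = +0.17090, p = 0.54369
step 3: Δp = +0.14740, p = 0.69109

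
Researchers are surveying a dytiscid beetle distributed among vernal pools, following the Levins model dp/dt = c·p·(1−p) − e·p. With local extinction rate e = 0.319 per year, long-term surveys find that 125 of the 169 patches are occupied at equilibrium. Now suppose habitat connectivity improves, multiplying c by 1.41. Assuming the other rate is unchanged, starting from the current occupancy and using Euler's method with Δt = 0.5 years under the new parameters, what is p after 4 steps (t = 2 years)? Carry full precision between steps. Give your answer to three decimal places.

0.815

Observed p* = 125/169 = 0.73964.
Balance c(1−p*) = e gives c = e/(1 − 0.73964) = 0.319/0.26036 = 1.22525.
Starting from p₀ = 0.73964; update p ← p + (dp/dt)·Δt with the new parameters.
  1  |  dp/dt·Δt = +0.048369  |  p_1 = 0.788014
  2  |  dp/dt·Δt = +0.018608  |  p_2 = 0.806622
  3  |  dp/dt·Δt = +0.006082  |  p_3 = 0.812704
  4  |  dp/dt·Δt = +0.001858  |  p_4 = 0.814562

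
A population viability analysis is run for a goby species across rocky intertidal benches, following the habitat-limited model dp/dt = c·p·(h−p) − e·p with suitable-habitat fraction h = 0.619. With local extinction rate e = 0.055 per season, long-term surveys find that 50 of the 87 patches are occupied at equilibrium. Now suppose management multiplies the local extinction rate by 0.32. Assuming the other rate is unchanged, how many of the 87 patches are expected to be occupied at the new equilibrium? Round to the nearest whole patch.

53

Observed p* = 50/87 = 0.57471.
Balance c(h−p*) = e gives c = e/(0.619 − 0.57471) = 0.055/0.04429 = 1.24182.
New p* = 0.619 − e/c = 0.619 − 0.01760/1.24182 = 0.60483.
Expected occupied = 87 × 0.60483 = 52.62 ≈ 53.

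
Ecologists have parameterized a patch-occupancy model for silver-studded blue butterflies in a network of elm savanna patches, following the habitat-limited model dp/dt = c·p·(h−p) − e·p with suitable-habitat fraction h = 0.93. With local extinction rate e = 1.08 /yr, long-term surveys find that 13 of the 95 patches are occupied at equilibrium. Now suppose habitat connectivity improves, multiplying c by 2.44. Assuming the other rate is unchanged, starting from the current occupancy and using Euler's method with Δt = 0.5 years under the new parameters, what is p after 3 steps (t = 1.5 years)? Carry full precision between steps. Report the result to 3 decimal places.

0.529

Observed p* = 13/95 = 0.13684.
Balance c(h−p*) = e gives c = e/(0.93 − 0.13684) = 1.08/0.79316 = 1.36165.
Starting from p₀ = 0.13684; update p ← p + (dp/dt)·Δt with the new parameters.
p: 0.13684 → 0.24325  (Δp = +0.10641)
p: 0.24325 → 0.38940  (Δp = +0.14615)
p: 0.38940 → 0.52883  (Δp = +0.13942)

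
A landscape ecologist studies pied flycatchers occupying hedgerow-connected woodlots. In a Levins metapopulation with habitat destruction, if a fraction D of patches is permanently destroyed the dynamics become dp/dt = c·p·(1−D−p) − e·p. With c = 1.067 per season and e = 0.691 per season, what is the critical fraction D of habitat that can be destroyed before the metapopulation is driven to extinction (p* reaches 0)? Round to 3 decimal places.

The nontrivial equilibrium is p* = (1−D) − e/c; extinction occurs when this hits zero.
So D_crit = 1 − e/c = 1 − 0.691/1.067 = 1 − 0.6476 = 0.3524.
This equals the undisturbed p*, a classic result of Lande's extension.

0.352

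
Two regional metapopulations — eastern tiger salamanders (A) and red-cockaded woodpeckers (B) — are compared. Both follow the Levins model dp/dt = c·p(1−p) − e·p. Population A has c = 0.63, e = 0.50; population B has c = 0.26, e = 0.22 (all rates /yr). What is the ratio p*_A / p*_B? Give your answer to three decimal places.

1.341

A: p*_A = 1 − 0.50/0.63 = 0.2063.
B: p*_B = 1 − 0.22/0.26 = 0.1538.
p*_A / p*_B = 0.2063/0.1538 = 1.3413.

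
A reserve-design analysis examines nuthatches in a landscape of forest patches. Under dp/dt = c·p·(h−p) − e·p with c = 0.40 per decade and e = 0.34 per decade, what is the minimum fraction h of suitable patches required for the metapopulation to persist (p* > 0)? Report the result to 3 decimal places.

0.850

p* = h − e/c is positive only when h > e/c.
h_min = e/c = 0.34/0.40 = 0.8500.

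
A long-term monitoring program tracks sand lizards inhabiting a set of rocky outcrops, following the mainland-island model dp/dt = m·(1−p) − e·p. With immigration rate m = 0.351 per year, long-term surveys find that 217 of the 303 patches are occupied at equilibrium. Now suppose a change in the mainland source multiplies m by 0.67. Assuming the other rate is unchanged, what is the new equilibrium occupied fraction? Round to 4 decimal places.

Observed p* = 217/303 = 0.71617.
Balance m(1−p*) = e·p* gives e = m(1−p*)/p* = 0.351×0.28383/0.71617 = 0.13911.
New p* = m/(m+e) = 0.23517/(0.23517+0.13911) = 0.62833.

0.6283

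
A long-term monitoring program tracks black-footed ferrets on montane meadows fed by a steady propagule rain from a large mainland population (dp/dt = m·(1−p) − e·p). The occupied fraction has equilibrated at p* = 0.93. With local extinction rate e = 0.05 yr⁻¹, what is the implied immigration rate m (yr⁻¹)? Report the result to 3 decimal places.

0.664

At equilibrium m(1−p*) = e·p*, so m = e·p*/(1−p*).
m = 0.05 × 0.93 / 0.0700 = 0.0465/0.0700 = 0.6643.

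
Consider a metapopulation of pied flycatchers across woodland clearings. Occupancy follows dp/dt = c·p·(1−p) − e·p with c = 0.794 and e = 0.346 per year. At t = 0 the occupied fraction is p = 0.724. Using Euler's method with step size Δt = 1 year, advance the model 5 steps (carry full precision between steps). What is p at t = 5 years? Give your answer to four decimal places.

Update rule: p ← p + [c·p·(1−p) − e·p]·Δt with Δt = 1.
t = 1: p = 0.72400 + (-0.09184) = 0.63216
t = 2: p = 0.63216 + (-0.03409) = 0.59806
t = 3: p = 0.59806 + (-0.01607) = 0.58200
t = 4: p = 0.58200 + (-0.00821) = 0.57379
t = 5: p = 0.57379 + (-0.00435) = 0.56943

0.5694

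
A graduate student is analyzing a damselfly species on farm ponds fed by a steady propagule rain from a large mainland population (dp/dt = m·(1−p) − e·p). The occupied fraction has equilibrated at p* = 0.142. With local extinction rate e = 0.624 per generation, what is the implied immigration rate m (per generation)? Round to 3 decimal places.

At equilibrium m(1−p*) = e·p*, so m = e·p*/(1−p*).
m = 0.624 × 0.142 / 0.8580 = 0.0886/0.8580 = 0.1033.

0.103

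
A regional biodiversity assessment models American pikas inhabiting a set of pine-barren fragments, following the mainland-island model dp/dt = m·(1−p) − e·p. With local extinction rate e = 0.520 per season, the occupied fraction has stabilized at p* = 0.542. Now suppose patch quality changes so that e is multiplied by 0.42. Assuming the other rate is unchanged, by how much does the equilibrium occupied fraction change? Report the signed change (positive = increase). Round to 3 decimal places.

Balance m(1−p*) = e·p* gives m = e·p*/(1−p*) = 0.520×0.54200/0.45800 = 0.61537.
New p* = m/(m+e) = 0.61537/(0.61537+0.21840) = 0.73806.
Δp* = 0.73806 − 0.54200 = +0.19606.

0.196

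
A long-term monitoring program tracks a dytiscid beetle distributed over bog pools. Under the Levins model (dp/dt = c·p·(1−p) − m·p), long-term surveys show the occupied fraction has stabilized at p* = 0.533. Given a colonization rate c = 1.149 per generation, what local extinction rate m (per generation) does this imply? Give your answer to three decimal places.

At equilibrium c(1−p*) = m.
m = 1.149 × (1 − 0.533) = 1.149 × 0.4670 = 0.5366.

0.537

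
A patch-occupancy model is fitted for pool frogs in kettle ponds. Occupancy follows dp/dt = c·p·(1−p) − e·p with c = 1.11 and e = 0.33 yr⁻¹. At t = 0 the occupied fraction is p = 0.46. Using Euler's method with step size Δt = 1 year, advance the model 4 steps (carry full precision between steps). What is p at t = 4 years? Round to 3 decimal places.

0.700

Update rule: p ← p + [c·p·(1−p) − e·p]·Δt with Δt = 1.
p: 0.46000 → 0.58392  (Δp = +0.12392)
p: 0.58392 → 0.66091  (Δp = +0.07699)
p: 0.66091 → 0.69157  (Δp = +0.03066)
p: 0.69157 → 0.70012  (Δp = +0.00855)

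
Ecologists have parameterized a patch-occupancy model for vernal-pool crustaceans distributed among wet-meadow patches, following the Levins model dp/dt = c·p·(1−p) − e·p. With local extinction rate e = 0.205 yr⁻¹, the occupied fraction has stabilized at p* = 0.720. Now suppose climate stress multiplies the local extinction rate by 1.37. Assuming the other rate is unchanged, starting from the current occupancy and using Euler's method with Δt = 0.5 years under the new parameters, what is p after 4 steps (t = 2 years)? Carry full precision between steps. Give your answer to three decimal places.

Balance c(1−p*) = e gives c = e/(1 − 0.72000) = 0.205/0.28000 = 0.73214.
Starting from p₀ = 0.72000; update p ← p + (dp/dt)·Δt with the new parameters.
  1  |  dp/dt·Δt = -0.027306  |  p_1 = 0.692694
  2  |  dp/dt·Δt = -0.019346  |  p_2 = 0.673348
  3  |  dp/dt·Δt = -0.014037  |  p_3 = 0.659310
  4  |  dp/dt·Δt = -0.010357  |  p_4 = 0.648954

0.649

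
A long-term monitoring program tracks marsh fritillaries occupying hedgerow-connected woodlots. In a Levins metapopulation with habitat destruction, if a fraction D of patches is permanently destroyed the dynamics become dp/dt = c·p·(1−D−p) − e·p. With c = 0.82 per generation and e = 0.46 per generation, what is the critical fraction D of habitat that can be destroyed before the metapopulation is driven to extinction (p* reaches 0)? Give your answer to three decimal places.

The nontrivial equilibrium is p* = (1−D) − e/c; extinction occurs when this hits zero.
So D_crit = 1 − e/c = 1 − 0.46/0.82 = 1 − 0.5610 = 0.4390.
This equals the undisturbed p*, a classic result of Lande's extension.

0.439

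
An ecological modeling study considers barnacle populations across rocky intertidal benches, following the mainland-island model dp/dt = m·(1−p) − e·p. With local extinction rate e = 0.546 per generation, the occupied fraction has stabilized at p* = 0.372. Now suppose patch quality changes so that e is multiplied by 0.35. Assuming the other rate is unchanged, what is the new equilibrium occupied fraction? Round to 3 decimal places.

Balance m(1−p*) = e·p* gives m = e·p*/(1−p*) = 0.546×0.37200/0.62800 = 0.32343.
New p* = m/(m+e) = 0.32343/(0.32343+0.19110) = 0.62859.

0.629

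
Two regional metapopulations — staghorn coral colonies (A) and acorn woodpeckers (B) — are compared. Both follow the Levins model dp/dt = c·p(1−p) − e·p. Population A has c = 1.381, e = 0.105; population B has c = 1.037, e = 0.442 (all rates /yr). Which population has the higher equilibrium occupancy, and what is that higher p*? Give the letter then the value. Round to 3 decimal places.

A, 0.924

A: p*_A = 1 − 0.105/1.381 = 0.9240.
B: p*_B = 1 − 0.442/1.037 = 0.5738.
A is higher at 0.9240.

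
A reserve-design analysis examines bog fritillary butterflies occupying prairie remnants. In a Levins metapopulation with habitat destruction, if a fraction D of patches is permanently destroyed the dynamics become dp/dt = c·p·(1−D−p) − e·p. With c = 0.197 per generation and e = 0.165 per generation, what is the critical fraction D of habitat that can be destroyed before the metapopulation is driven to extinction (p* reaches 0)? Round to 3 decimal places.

The nontrivial equilibrium is p* = (1−D) − e/c; extinction occurs when this hits zero.
So D_crit = 1 − e/c = 1 − 0.165/0.197 = 1 − 0.8376 = 0.1624.
This equals the undisturbed p*, a classic result of Lande's extension.

0.162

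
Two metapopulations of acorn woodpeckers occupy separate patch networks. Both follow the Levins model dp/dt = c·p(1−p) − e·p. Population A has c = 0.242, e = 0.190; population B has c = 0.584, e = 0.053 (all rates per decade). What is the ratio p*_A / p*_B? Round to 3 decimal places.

A: p*_A = 1 − 0.190/0.242 = 0.2149.
B: p*_B = 1 − 0.053/0.584 = 0.9092.
p*_A / p*_B = 0.2149/0.9092 = 0.2363.

0.236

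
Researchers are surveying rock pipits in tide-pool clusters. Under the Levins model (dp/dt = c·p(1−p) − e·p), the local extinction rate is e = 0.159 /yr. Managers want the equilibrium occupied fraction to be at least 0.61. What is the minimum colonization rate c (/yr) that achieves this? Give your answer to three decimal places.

0.408

p* = 1 − e/c ≥ 0.61 requires e/c ≤ 0.3900, i.e. c ≥ e/0.3900.
c_min = 0.159/0.3900 = 0.4077.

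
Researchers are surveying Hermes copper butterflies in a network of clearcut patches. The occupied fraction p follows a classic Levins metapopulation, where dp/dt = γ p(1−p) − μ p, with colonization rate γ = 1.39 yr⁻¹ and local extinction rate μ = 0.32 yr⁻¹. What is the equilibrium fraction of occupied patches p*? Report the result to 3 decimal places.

0.770

Setting dp/dt = 0 and dividing through by p* gives γ·(1−p*) = μ.
So p* = 1 − μ/γ = 1 − 0.32/1.39 = 1 − 0.2302 = 0.7698.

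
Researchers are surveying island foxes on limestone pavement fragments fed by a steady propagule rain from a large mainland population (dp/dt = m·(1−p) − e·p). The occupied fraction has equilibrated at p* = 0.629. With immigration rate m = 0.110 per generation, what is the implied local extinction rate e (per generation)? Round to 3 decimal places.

0.065

At equilibrium m(1−p*) = e·p*, so e = m(1−p*)/p*.
e = 0.110 × 0.3710 / 0.629 = 0.0649.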